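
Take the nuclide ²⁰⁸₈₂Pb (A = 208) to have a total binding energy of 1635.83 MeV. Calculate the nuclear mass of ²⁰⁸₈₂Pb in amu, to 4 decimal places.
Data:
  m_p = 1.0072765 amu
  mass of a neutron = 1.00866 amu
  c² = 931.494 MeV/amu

207.9317 amu

Mass defect = 1635.83 MeV / (931.494 MeV/amu) = 1.756136 amu
Constituent mass = 82(1.0072765) + 126(1.00866) = 209.6878330 amu
Nuclear mass = 209.6878330 − 1.756136 = 207.9316970 amu ≈ 207.9317 amu (to 4 decimal places)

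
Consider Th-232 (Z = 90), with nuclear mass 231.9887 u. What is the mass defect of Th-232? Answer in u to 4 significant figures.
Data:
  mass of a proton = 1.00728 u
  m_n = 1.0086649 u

Z = 90, so N = A − Z = 232 − 90 = 142.
Mass of separated nucleons = 90(1.00728) + 142(1.0086649) = 90.65520 + 143.2304158 = 233.8856158 u
Δm = 233.8856158 − 231.9887 = 1.8969158 u

1.897 u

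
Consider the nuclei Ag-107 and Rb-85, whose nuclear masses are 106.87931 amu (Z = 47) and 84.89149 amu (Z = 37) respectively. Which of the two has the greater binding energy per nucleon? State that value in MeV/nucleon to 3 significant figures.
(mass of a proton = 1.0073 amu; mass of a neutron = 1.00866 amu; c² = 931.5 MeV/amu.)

Ag-107: Σm = 47(1.0073) + 60(1.00866) = 107.86270 amu; Δm = 0.98339 amu; E_B = 916.03 MeV; E_B/A = 8.561 MeV
Rb-85: Σm = 37(1.0073) + 48(1.00866) = 85.68578 amu; Δm = 0.79429 amu; E_B = 739.88 MeV; E_B/A = 8.704 MeV
Rb-85 has the higher binding energy per nucleon, so it is the more tightly bound nucleus.

Rb-85; 8.70 MeV/nucleon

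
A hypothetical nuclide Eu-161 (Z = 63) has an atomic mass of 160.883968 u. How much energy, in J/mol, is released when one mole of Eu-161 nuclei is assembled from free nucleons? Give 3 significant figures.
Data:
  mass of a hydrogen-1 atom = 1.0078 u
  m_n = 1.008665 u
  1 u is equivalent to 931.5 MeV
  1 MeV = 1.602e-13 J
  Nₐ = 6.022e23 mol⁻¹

With 63 protons and 98 neutrons (A = 161):
Σm = 63·m(¹H) + 98·m_n = 63.4914 + 98.849170 = 162.340570 u
The mass defect is 162.340570 − 160.883968 = 1.456602 u.
Converting to energy: 1.456602 u × 931.5 MeV/u = 1356.82 MeV
Per nucleus in joules: 1356.82 MeV × 1.602e-13 J/MeV = 2.1736e-10 J
Per mole: 2.1736e-10 J × 6.022e23 mol⁻¹ = 1.3089e+14 J/mol

1.31e+14 J/mol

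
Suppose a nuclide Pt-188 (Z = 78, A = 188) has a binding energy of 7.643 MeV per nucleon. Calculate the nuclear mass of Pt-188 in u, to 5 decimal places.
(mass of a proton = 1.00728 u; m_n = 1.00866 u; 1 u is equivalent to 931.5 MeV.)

187.97789 u

Total binding energy = 188 × 7.643 = 1436.884 MeV
Mass defect = 1436.884 MeV / (931.5 MeV/u) = 1.5425486 u
Constituent mass = 78(1.00728) + 110(1.00866) = 189.52044 u
Nuclear mass = 189.52044 − 1.5425486 = 187.9778914 u ≈ 187.97789 u (to 5 decimal places)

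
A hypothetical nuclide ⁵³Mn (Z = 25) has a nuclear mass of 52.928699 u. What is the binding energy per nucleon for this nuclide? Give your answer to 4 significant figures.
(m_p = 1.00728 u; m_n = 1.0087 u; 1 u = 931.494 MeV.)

The nucleus contains 25 protons and 53 − 25 = 28 neutrons.
Mass of separated nucleons = 25(1.00728) + 28(1.0087) = 25.18200 + 28.2436 = 53.42560 u
The mass defect is 53.42560 − 52.928699 = 0.496901 u.
Binding energy = Δm·c² = 0.496901 × 931.494 MeV/u = 462.860 MeV
Dividing by A = 53 gives 8.733 MeV per nucleon.

8.733 MeV/nucleon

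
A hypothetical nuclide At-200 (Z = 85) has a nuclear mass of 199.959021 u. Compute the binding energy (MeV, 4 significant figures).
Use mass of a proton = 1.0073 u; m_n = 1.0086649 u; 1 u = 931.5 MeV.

1544 MeV

Σm = 85·m_p + 115·m_n = 85.6205 + 115.9964635 = 201.6169635 u
Mass defect Δm = 201.6169635 − 199.959021 = 1.6579425 u
Binding energy = Δm·c² = 1.6579425 × 931.5 MeV/u = 1544.37 MeV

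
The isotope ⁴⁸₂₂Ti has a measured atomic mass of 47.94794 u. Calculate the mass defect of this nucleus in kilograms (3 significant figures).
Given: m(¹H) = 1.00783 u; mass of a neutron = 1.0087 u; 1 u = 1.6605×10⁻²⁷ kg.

7.48e-28 kg

Σm = 22·m(¹H) + 26·m_n = 22.17226 + 26.2262 = 48.39846 u
Δm = 48.39846 − 47.94794 = 0.45052 u
In SI units: 0.45052 u × 1.6605×10⁻²⁷ kg/u = 7.4809e-28 kg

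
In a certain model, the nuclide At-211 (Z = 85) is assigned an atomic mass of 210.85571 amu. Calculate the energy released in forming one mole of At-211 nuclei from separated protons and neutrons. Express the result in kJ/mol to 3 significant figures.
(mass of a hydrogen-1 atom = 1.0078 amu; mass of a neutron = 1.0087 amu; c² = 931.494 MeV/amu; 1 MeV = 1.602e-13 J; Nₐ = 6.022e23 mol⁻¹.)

1.71e+11 kJ/mol

The nucleus contains 85 protons and 211 − 85 = 126 neutrons.
Mass of separated nucleons = 85(1.0078) + 126(1.0087) = 85.6630 + 127.0962 = 212.7592 amu
Mass defect Δm = 212.7592 − 210.85571 = 1.90349 amu
E_B = 1.90349 × 931.494 = 1773.09 MeV
Per nucleus in joules: 1773.09 MeV × 1.602e-13 J/MeV = 2.8405e-10 J
Per mole: 2.8405e-10 J × 6.022e23 mol⁻¹ = 1.7105e+14 J/mol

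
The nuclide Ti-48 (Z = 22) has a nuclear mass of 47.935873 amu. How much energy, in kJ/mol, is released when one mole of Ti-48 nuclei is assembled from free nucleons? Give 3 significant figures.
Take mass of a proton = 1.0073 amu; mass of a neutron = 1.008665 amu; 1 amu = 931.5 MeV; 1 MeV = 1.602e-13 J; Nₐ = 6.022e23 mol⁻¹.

Z = 22, so N = A − Z = 48 − 22 = 26.
Total constituent mass: 22 × 1.0073 + 26 × 1.008665 = 48.385890 amu
Mass defect Δm = 48.385890 − 47.935873 = 0.450017 amu
Converting to energy: 0.450017 amu × 931.5 MeV/amu = 419.191 MeV
Per nucleus in joules: 419.191 MeV × 1.602e-13 J/MeV = 6.7154e-11 J
Per mole: 6.7154e-11 J × 6.022e23 mol⁻¹ = 4.0440e+13 J/mol

4.04e+10 kJ/mol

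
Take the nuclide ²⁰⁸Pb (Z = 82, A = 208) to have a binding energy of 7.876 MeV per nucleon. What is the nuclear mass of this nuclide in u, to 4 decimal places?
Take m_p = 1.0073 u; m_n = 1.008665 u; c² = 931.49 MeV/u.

Total binding energy = 208 × 7.876 = 1638.208 MeV
Mass defect = 1638.208 MeV / (931.49 MeV/u) = 1.758696 u
Constituent mass = 82(1.0073) + 126(1.008665) = 209.690390 u
Nuclear mass = 209.690390 − 1.758696 = 207.931694 u ≈ 207.9317 u (to 4 decimal places)

207.9317 u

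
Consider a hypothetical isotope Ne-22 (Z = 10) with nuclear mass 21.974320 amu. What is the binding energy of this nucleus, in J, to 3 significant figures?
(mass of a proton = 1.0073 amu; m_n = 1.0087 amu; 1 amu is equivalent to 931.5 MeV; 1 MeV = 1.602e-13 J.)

The nucleus contains 10 protons and 22 − 10 = 12 neutrons.
Σm = 10·m_p + 12·m_n = 10.0730 + 12.1044 = 22.1774 amu
Mass defect Δm = 22.1774 − 21.974320 = 0.203080 amu
Converting to energy: 0.203080 amu × 931.5 MeV/amu = 189.169 MeV
In joules: 189.169 MeV × 1.602e-13 J/MeV = 3.0305e-11 J

3.03e-11 J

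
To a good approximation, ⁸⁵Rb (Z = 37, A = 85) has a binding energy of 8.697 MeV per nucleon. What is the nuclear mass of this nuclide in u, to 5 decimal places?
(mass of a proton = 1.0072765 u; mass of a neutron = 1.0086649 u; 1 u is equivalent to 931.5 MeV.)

84.89154 u

Total binding energy = 85 × 8.697 = 739.245 MeV
Mass defect = 739.245 MeV / (931.5 MeV/u) = 0.7936071 u
Constituent mass = 37(1.0072765) + 48(1.0086649) = 85.6851457 u
Nuclear mass = 85.6851457 − 0.7936071 = 84.8915386 u ≈ 84.89154 u (to 5 decimal places)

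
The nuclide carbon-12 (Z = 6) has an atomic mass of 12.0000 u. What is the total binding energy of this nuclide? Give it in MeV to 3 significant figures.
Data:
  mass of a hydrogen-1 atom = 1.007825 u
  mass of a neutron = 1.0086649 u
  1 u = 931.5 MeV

Mass of separated nucleons = 6(1.007825) + 6(1.0086649) = 6.046950 + 6.0519894 = 12.0989394 u
Δm = 12.0989394 − 12.0000 = 0.0989394 u
Binding energy = Δm·c² = 0.0989394 × 931.5 MeV/u = 92.1621 MeV

92.2 MeV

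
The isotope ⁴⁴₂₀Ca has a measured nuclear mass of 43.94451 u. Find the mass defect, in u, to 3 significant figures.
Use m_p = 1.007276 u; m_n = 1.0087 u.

0.410 u

Σm = 20·m_p + 24·m_n = 20.145520 + 24.2088 = 44.354320 u
Mass defect Δm = 44.354320 − 43.94451 = 0.409810 u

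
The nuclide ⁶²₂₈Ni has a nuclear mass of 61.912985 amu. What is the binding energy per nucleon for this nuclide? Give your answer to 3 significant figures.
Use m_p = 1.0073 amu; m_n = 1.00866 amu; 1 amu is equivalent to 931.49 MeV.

8.80 MeV/nucleon

With 28 protons and 34 neutrons (A = 62):
Mass of separated nucleons = 28(1.0073) + 34(1.00866) = 28.2044 + 34.29444 = 62.49884 amu
Mass defect Δm = 62.49884 − 61.912985 = 0.585855 amu
Binding energy = Δm·c² = 0.585855 × 931.49 MeV/amu = 545.718 MeV
Per nucleon: 545.718 / 62 = 8.802 MeV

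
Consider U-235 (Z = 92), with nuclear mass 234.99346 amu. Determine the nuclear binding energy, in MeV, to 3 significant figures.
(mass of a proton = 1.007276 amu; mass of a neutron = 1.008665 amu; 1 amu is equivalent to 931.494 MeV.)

With 92 protons and 143 neutrons (A = 235):
Total constituent mass: 92 × 1.007276 + 143 × 1.008665 = 236.908487 amu
Mass defect Δm = 236.908487 − 234.99346 = 1.915027 amu
Binding energy = Δm·c² = 1.915027 × 931.494 MeV/amu = 1783.84 MeV

1780 MeV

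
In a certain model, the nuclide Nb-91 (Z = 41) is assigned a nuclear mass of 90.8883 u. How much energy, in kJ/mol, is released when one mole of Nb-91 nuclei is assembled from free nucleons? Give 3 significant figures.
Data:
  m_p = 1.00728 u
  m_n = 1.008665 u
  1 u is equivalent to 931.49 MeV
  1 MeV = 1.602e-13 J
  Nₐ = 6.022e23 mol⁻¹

7.58e+10 kJ/mol

The nucleus contains 41 protons and 91 − 41 = 50 neutrons.
Σm = 41·m_p + 50·m_n = 41.29848 + 50.433250 = 91.731730 u
The mass defect is 91.731730 − 90.8883 = 0.843430 u.
Binding energy = Δm·c² = 0.843430 × 931.49 MeV/u = 785.647 MeV
Per nucleus in joules: 785.647 MeV × 1.602e-13 J/MeV = 1.2586e-10 J
Per mole: 1.2586e-10 J × 6.022e23 mol⁻¹ = 7.5793e+13 J/mol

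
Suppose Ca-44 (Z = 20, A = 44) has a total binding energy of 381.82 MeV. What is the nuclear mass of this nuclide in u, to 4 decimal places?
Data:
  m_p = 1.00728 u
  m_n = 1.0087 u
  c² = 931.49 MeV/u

Mass defect = 381.82 MeV / (931.49 MeV/u) = 0.409902 u
Constituent mass = 20(1.00728) + 24(1.0087) = 44.35440 u
Nuclear mass = 44.35440 − 0.409902 = 43.944498 u ≈ 43.9445 u (to 4 decimal places)

43.9445 u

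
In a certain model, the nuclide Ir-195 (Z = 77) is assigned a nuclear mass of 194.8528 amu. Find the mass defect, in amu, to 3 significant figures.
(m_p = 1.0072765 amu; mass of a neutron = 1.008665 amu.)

1.73 amu

With 77 protons and 118 neutrons (A = 195):
Total constituent mass: 77 × 1.0072765 + 118 × 1.008665 = 196.5827605 amu
The mass defect is 196.5827605 − 194.8528 = 1.7299605 amu.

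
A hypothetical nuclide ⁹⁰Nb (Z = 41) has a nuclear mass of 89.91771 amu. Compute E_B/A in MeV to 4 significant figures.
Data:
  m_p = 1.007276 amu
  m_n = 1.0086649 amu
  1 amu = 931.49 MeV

With 41 protons and 49 neutrons (A = 90):
Mass of separated nucleons = 41(1.007276) + 49(1.0086649) = 41.298316 + 49.4245801 = 90.7228961 amu
Mass defect Δm = 90.7228961 − 89.91771 = 0.8051861 amu
E_B = 0.8051861 × 931.49 = 750.023 MeV
Per nucleon: 750.023 / 90 = 8.334 MeV

8.334 MeV/nucleon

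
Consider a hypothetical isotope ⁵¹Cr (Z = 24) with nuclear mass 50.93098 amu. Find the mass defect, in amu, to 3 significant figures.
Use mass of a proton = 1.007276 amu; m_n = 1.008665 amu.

0.478 amu

Total constituent mass: 24 × 1.007276 + 27 × 1.008665 = 51.408579 amu
Mass defect Δm = 51.408579 − 50.93098 = 0.477599 amu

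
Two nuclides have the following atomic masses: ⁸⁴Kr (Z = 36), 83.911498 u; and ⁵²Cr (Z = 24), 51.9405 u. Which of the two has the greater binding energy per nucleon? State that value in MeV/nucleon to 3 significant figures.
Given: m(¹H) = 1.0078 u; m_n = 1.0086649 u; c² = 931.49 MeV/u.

⁵²Cr; 8.77 MeV/nucleon

⁸⁴Kr: Σm = 36(1.0078) + 48(1.0086649) = 84.6967152 u; Δm = 0.7852172 u; E_B = 731.42 MeV; E_B/A = 8.707 MeV
⁵²Cr: Σm = 24(1.0078) + 28(1.0086649) = 52.4298172 u; Δm = 0.4893172 u; E_B = 455.79 MeV; E_B/A = 8.765 MeV
⁵²Cr has the higher binding energy per nucleon, so it is the more tightly bound nucleus.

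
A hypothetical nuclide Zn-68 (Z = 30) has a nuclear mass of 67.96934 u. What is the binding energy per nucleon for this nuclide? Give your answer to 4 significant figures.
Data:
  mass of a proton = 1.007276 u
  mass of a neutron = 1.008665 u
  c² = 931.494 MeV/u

7.921 MeV/nucleon

Σm = 30·m_p + 38·m_n = 30.218280 + 38.329270 = 68.547550 u
Mass defect Δm = 68.547550 − 67.96934 = 0.578210 u
Converting to energy: 0.578210 u × 931.494 MeV/u = 538.599 MeV
Per nucleon: 538.599 / 68 = 7.921 MeV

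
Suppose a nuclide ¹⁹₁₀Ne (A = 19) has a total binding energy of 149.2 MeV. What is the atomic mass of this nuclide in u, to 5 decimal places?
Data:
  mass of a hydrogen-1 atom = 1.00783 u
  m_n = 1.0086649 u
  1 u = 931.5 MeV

18.99611 u

Mass defect = 149.2 MeV / (931.5 MeV/u) = 0.1601718 u
Constituent mass = 10(1.00783) + 9(1.0086649) = 19.1562841 u
Atomic mass = 19.1562841 − 0.1601718 = 18.9961123 u ≈ 18.99611 u (to 5 decimal places)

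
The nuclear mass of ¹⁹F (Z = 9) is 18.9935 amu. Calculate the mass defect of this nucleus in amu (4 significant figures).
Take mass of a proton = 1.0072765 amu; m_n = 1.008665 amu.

The nucleus contains 9 protons and 19 − 9 = 10 neutrons.
Mass of separated nucleons = 9(1.0072765) + 10(1.008665) = 9.0654885 + 10.086650 = 19.1521385 amu
Mass defect Δm = 19.1521385 − 18.9935 = 0.1586385 amu

0.1586 amu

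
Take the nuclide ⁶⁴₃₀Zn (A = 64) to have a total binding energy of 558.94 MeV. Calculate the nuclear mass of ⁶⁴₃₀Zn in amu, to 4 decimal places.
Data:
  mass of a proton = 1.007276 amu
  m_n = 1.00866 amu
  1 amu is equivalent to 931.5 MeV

Mass defect = 558.94 MeV / (931.5 MeV/amu) = 0.600043 amu
Constituent mass = 30(1.007276) + 34(1.00866) = 64.512720 amu
Nuclear mass = 64.512720 − 0.600043 = 63.912677 amu ≈ 63.9127 amu (to 4 decimal places)

63.9127 amu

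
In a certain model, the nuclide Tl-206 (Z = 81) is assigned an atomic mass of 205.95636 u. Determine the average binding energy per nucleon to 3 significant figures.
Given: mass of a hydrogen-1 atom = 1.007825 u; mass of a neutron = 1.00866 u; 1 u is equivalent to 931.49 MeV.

Total constituent mass: 81 × 1.007825 + 125 × 1.00866 = 207.716325 u
The mass defect is 207.716325 − 205.95636 = 1.759965 u.
E_B = 1.759965 × 931.49 = 1639.39 MeV
BE/A = 1639.39 MeV / 206 = 7.958 MeV/nucleon

7.96 MeV/nucleon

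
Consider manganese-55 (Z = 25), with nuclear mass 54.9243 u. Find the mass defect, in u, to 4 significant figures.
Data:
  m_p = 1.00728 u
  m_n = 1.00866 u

Σm = 25·m_p + 30·m_n = 25.18200 + 30.25980 = 55.44180 u
Mass defect Δm = 55.44180 − 54.9243 = 0.51750 u

0.5175 u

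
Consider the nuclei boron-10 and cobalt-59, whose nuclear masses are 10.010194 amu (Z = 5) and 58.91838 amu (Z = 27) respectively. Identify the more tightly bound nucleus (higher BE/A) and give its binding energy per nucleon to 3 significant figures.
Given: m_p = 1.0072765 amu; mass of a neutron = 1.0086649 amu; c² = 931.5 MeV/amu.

cobalt-59; 8.77 MeV/nucleon

boron-10: Σm = 5(1.0072765) + 5(1.0086649) = 10.0797070 amu; Δm = 0.0695130 amu; E_B = 64.751 MeV; E_B/A = 6.475 MeV
cobalt-59: Σm = 27(1.0072765) + 32(1.0086649) = 59.4737423 amu; Δm = 0.5553623 amu; E_B = 517.32 MeV; E_B/A = 8.768 MeV
cobalt-59 has the higher binding energy per nucleon, so it is the more tightly bound nucleus.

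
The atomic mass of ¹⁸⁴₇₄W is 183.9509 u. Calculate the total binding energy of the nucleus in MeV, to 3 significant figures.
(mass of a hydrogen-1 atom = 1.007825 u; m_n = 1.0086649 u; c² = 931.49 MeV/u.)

Total constituent mass: 74 × 1.007825 + 110 × 1.0086649 = 185.5321890 u
The mass defect is 185.5321890 − 183.9509 = 1.5812890 u.
Binding energy = Δm·c² = 1.5812890 × 931.49 MeV/u = 1472.95 MeV

1470 MeV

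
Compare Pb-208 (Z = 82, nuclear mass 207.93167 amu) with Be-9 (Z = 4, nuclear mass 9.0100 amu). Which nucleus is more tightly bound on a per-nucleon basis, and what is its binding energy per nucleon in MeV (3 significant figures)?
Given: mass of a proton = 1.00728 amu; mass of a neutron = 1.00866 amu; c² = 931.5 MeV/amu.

Pb-208; 7.87 MeV/nucleon

Pb-208: Σm = 82(1.00728) + 126(1.00866) = 209.68812 amu; Δm = 1.75645 amu; E_B = 1636.1 MeV; E_B/A = 7.866 MeV
Be-9: Σm = 4(1.00728) + 5(1.00866) = 9.07242 amu; Δm = 0.06242 amu; E_B = 58.144 MeV; E_B/A = 6.460 MeV
Pb-208 has the higher binding energy per nucleon, so it is the more tightly bound nucleus.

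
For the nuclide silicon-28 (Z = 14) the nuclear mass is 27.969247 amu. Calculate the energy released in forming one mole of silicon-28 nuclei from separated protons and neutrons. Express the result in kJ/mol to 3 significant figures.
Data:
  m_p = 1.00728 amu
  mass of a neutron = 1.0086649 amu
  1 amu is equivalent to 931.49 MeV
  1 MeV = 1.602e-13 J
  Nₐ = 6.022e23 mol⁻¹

Z = 14, so N = A − Z = 28 − 14 = 14.
Mass of separated nucleons = 14(1.00728) + 14(1.0086649) = 14.10192 + 14.1213086 = 28.2232286 amu
Δm = 28.2232286 − 27.969247 = 0.2539816 amu
Binding energy = Δm·c² = 0.2539816 × 931.49 MeV/amu = 236.581 MeV
Per nucleus in joules: 236.581 MeV × 1.602e-13 J/MeV = 3.7900e-11 J
Per mole: 3.7900e-11 J × 6.022e23 mol⁻¹ = 2.2823e+13 J/mol

2.28e+10 kJ/mol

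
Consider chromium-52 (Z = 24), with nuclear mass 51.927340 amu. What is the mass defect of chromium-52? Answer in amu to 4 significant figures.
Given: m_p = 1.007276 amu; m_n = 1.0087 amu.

The nucleus contains 24 protons and 52 − 24 = 28 neutrons.
Σm = 24·m_p + 28·m_n = 24.174624 + 28.2436 = 52.418224 amu
The mass defect is 52.418224 − 51.927340 = 0.490884 amu.

0.4909 amu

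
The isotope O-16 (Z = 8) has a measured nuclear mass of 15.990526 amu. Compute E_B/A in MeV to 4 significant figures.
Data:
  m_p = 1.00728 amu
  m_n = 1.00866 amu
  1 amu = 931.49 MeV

7.976 MeV/nucleon

Z = 8, so N = A − Z = 16 − 8 = 8.
Σm = 8·m_p + 8·m_n = 8.05824 + 8.06928 = 16.12752 amu
Δm = 16.12752 − 15.990526 = 0.136994 amu
Converting to energy: 0.136994 amu × 931.49 MeV/amu = 127.609 MeV
Dividing by A = 16 gives 7.976 MeV per nucleon.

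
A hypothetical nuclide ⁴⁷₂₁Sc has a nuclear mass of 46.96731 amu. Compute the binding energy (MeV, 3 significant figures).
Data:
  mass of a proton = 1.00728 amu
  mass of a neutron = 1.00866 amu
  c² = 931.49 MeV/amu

383 MeV

Mass of separated nucleons = 21(1.00728) + 26(1.00866) = 21.15288 + 26.22516 = 47.37804 amu
Δm = 47.37804 − 46.96731 = 0.41073 amu
Binding energy = Δm·c² = 0.41073 × 931.49 MeV/amu = 382.591 MeV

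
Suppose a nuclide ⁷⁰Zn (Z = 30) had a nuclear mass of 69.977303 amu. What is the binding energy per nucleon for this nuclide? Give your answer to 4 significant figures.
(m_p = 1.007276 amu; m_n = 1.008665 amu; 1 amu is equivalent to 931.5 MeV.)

7.819 MeV/nucleon

With 30 protons and 40 neutrons (A = 70):
Mass of separated nucleons = 30(1.007276) + 40(1.008665) = 30.218280 + 40.346600 = 70.564880 amu
Mass defect Δm = 70.564880 − 69.977303 = 0.587577 amu
E_B = 0.587577 × 931.5 = 547.328 MeV
Dividing by A = 70 gives 7.819 MeV per nucleon.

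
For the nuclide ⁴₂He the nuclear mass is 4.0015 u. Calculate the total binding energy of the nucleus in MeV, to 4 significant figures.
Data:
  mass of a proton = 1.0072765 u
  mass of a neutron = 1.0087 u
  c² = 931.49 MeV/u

Σm = 2·m_p + 2·m_n = 2.0145530 + 2.0174 = 4.0319530 u
Δm = 4.0319530 − 4.0015 = 0.0304530 u
Binding energy = Δm·c² = 0.0304530 × 931.49 MeV/u = 28.3667 MeV

28.37 MeV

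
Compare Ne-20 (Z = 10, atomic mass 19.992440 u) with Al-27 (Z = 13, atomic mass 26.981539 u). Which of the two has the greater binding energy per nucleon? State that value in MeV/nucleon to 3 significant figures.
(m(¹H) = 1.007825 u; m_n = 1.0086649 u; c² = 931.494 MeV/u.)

Ne-20: Σm = 10(1.007825) + 10(1.0086649) = 20.1648990 u; Δm = 0.1724590 u; E_B = 160.64 MeV; E_B/A = 8.032 MeV
Al-27: Σm = 13(1.007825) + 14(1.0086649) = 27.2230336 u; Δm = 0.2414946 u; E_B = 224.951 MeV; E_B/A = 8.332 MeV
Al-27 has the higher binding energy per nucleon, so it is the more tightly bound nucleus.

Al-27; 8.33 MeV/nucleon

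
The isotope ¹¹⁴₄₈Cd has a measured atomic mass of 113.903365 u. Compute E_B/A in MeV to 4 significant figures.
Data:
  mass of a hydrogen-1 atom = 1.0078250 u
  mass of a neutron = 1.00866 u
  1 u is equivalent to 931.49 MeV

8.529 MeV/nucleon

Σm = 48·m(¹H) + 66·m_n = 48.3756000 + 66.57156 = 114.9471600 u
The mass defect is 114.9471600 − 113.903365 = 1.0437950 u.
E_B = 1.0437950 × 931.49 = 972.285 MeV
Per nucleon: 972.285 / 114 = 8.529 MeV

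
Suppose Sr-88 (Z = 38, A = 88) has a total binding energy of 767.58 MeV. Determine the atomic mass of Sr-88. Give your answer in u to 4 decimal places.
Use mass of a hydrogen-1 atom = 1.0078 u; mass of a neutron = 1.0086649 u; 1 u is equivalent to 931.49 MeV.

Mass defect = 767.58 MeV / (931.49 MeV/u) = 0.824035 u
Constituent mass = 38(1.0078) + 50(1.0086649) = 88.7296450 u
Atomic mass = 88.7296450 − 0.824035 = 87.9056100 u ≈ 87.9056 u (to 4 decimal places)

87.9056 u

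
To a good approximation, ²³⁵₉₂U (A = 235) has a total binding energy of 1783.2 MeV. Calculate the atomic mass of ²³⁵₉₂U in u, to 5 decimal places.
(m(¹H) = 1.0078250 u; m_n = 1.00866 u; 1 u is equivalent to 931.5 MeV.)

235.04395 u

Mass defect = 1783.2 MeV / (931.5 MeV/u) = 1.9143317 u
Constituent mass = 92(1.0078250) + 143(1.00866) = 236.9582800 u
Atomic mass = 236.9582800 − 1.9143317 = 235.0439483 u ≈ 235.04395 u (to 5 decimal places)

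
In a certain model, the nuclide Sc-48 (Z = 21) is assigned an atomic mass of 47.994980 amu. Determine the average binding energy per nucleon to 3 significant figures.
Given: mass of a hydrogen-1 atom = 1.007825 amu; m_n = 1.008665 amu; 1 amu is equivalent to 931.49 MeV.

7.83 MeV/nucleon

Mass of separated nucleons = 21(1.007825) + 27(1.008665) = 21.164325 + 27.233955 = 48.398280 amu
Δm = 48.398280 − 47.994980 = 0.403300 amu
Binding energy = Δm·c² = 0.403300 × 931.49 MeV/amu = 375.670 MeV
Dividing by A = 48 gives 7.826 MeV per nucleon.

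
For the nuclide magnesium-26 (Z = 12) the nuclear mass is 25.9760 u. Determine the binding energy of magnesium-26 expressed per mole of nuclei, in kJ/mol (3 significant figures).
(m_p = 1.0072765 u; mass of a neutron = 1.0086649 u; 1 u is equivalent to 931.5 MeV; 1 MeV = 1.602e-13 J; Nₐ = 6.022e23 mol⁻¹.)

The nucleus contains 12 protons and 26 − 12 = 14 neutrons.
Mass of separated nucleons = 12(1.0072765) + 14(1.0086649) = 12.0873180 + 14.1213086 = 26.2086266 u
Δm = 26.2086266 − 25.9760 = 0.2326266 u
Binding energy = Δm·c² = 0.2326266 × 931.5 MeV/u = 216.692 MeV
Per nucleus in joules: 216.692 MeV × 1.602e-13 J/MeV = 3.4714e-11 J
Per mole: 3.4714e-11 J × 6.022e23 mol⁻¹ = 2.0905e+13 J/mol

2.09e+10 kJ/mol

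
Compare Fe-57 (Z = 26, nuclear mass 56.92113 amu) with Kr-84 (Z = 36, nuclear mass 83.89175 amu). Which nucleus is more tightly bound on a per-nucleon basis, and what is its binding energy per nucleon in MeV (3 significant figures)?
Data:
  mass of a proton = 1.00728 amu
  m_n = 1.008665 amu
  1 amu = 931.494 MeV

Fe-57: Σm = 26(1.00728) + 31(1.008665) = 57.457895 amu; Δm = 0.536765 amu; E_B = 499.99 MeV; E_B/A = 8.772 MeV
Kr-84: Σm = 36(1.00728) + 48(1.008665) = 84.678000 amu; Δm = 0.786250 amu; E_B = 732.39 MeV; E_B/A = 8.719 MeV
Fe-57 has the higher binding energy per nucleon, so it is the more tightly bound nucleus.

Fe-57; 8.77 MeV/nucleon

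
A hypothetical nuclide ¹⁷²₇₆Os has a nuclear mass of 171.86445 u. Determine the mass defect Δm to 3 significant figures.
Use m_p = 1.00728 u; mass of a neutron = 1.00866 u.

1.52 u

Z = 76, so N = A − Z = 172 − 76 = 96.
Mass of separated nucleons = 76(1.00728) + 96(1.00866) = 76.55328 + 96.83136 = 173.38464 u
The mass defect is 173.38464 − 171.86445 = 1.52019 u.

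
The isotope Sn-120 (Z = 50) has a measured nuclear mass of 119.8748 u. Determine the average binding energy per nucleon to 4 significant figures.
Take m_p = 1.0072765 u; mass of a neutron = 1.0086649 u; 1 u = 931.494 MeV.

8.504 MeV/nucleon

The nucleus contains 50 protons and 120 − 50 = 70 neutrons.
Σm = 50·m_p + 70·m_n = 50.3638250 + 70.6065430 = 120.9703680 u
Δm = 120.9703680 − 119.8748 = 1.0955680 u
E_B = 1.0955680 × 931.494 = 1020.52 MeV
BE/A = 1020.52 MeV / 120 = 8.504 MeV/nucleon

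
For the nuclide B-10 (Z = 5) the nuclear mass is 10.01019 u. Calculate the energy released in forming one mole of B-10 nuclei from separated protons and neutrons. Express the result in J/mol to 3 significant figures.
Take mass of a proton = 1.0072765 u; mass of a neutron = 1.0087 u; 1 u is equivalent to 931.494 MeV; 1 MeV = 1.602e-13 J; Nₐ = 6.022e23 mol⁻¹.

6.26e+12 J/mol

Z = 5, so N = A − Z = 10 − 5 = 5.
Mass of separated nucleons = 5(1.0072765) + 5(1.0087) = 5.0363825 + 5.0435 = 10.0798825 u
Δm = 10.0798825 − 10.01019 = 0.0696925 u
Converting to energy: 0.0696925 u × 931.494 MeV/u = 64.9181 MeV
Per nucleus in joules: 64.9181 MeV × 1.602e-13 J/MeV = 1.0400e-11 J
Per mole: 1.0400e-11 J × 6.022e23 mol⁻¹ = 6.2629e+12 J/mol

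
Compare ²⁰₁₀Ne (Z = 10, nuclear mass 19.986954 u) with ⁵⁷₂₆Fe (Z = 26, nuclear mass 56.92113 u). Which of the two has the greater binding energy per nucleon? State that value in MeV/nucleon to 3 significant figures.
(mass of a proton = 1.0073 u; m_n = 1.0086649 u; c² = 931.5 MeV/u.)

²⁰₁₀Ne: Σm = 10(1.0073) + 10(1.0086649) = 20.1596490 u; Δm = 0.1726950 u; E_B = 160.865 MeV; E_B/A = 8.043 MeV
⁵⁷₂₆Fe: Σm = 26(1.0073) + 31(1.0086649) = 57.4584119 u; Δm = 0.5372819 u; E_B = 500.48 MeV; E_B/A = 8.780 MeV
⁵⁷₂₆Fe has the higher binding energy per nucleon, so it is the more tightly bound nucleus.

⁵⁷₂₆Fe; 8.78 MeV/nucleon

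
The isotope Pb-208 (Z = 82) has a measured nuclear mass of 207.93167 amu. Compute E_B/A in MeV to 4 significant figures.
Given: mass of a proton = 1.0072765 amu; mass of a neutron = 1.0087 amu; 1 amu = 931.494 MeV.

Σm = 82·m_p + 126·m_n = 82.5966730 + 127.0962 = 209.6928730 amu
The mass defect is 209.6928730 − 207.93167 = 1.7612030 amu.
E_B = 1.7612030 × 931.494 = 1640.55 MeV
BE/A = 1640.55 MeV / 208 = 7.887 MeV/nucleon

7.887 MeV/nucleon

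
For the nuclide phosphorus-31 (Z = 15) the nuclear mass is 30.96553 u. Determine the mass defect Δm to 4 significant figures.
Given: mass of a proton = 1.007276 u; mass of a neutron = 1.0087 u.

With 15 protons and 16 neutrons (A = 31):
Mass of separated nucleons = 15(1.007276) + 16(1.0087) = 15.109140 + 16.1392 = 31.248340 u
The mass defect is 31.248340 − 30.96553 = 0.282810 u.

0.2828 u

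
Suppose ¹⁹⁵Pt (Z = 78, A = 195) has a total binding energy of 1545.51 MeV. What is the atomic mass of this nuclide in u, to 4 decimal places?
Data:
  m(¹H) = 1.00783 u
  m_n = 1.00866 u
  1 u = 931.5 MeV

194.9648 u

Mass defect = 1545.51 MeV / (931.5 MeV/u) = 1.659163 u
Constituent mass = 78(1.00783) + 117(1.00866) = 196.62396 u
Atomic mass = 196.62396 − 1.659163 = 194.964797 u ≈ 194.9648 u (to 4 decimal places)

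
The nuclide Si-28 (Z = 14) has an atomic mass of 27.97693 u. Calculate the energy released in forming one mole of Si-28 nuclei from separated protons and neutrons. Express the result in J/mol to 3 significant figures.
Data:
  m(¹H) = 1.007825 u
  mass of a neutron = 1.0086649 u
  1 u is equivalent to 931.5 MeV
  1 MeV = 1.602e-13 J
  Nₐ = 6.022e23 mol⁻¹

Σm = 14·m(¹H) + 14·m_n = 14.109550 + 14.1213086 = 28.2308586 u
Δm = 28.2308586 − 27.97693 = 0.2539286 u
Binding energy = Δm·c² = 0.2539286 × 931.5 MeV/u = 236.534 MeV
Per nucleus in joules: 236.534 MeV × 1.602e-13 J/MeV = 3.7893e-11 J
Per mole: 3.7893e-11 J × 6.022e23 mol⁻¹ = 2.2819e+13 J/mol

2.28e+13 J/mol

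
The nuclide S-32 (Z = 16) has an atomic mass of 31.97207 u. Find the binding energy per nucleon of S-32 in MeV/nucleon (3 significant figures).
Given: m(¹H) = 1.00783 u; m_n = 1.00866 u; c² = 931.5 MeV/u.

8.49 MeV/nucleon

Σm = 16·m(¹H) + 16·m_n = 16.12528 + 16.13856 = 32.26384 u
Δm = 32.26384 − 31.97207 = 0.29177 u
Converting to energy: 0.29177 u × 931.5 MeV/u = 271.784 MeV
Per nucleon: 271.784 / 32 = 8.493 MeV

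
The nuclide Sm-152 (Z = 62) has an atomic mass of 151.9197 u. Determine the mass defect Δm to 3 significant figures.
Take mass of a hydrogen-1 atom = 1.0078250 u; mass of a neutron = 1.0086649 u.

1.35 u

With 62 protons and 90 neutrons (A = 152):
Total constituent mass: 62 × 1.0078250 + 90 × 1.0086649 = 153.2649910 u
The mass defect is 153.2649910 − 151.9197 = 1.3452910 u.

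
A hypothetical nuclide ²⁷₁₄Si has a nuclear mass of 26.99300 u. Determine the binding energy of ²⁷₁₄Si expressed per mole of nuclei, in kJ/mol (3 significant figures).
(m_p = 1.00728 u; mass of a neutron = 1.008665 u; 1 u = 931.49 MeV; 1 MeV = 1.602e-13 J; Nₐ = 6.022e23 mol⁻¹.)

Z = 14, so N = A − Z = 27 − 14 = 13.
Total constituent mass: 14 × 1.00728 + 13 × 1.008665 = 27.214565 u
Mass defect Δm = 27.214565 − 26.99300 = 0.221565 u
Binding energy = Δm·c² = 0.221565 × 931.49 MeV/u = 206.386 MeV
Per nucleus in joules: 206.386 MeV × 1.602e-13 J/MeV = 3.3063e-11 J
Per mole: 3.3063e-11 J × 6.022e23 mol⁻¹ = 1.9911e+13 J/mol

1.99e+10 kJ/mol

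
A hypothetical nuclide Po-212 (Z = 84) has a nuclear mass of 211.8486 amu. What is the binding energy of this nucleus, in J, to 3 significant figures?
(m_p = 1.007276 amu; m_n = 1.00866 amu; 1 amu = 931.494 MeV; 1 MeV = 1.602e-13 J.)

The nucleus contains 84 protons and 212 − 84 = 128 neutrons.
Mass of separated nucleons = 84(1.007276) + 128(1.00866) = 84.611184 + 129.10848 = 213.719664 amu
The mass defect is 213.719664 − 211.8486 = 1.871064 amu.
E_B = 1.871064 × 931.494 = 1742.88 MeV
In joules: 1742.88 MeV × 1.602e-13 J/MeV = 2.7921e-10 J

2.79e-10 J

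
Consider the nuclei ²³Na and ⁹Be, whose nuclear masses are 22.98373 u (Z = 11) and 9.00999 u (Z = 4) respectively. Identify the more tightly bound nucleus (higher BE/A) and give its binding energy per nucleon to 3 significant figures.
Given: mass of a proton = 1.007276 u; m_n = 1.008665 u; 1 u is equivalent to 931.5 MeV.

²³Na: Σm = 11(1.007276) + 12(1.008665) = 23.184016 u; Δm = 0.200286 u; E_B = 186.57 MeV; E_B/A = 8.112 MeV
⁹Be: Σm = 4(1.007276) + 5(1.008665) = 9.072429 u; Δm = 0.062439 u; E_B = 58.162 MeV; E_B/A = 6.462 MeV
²³Na has the higher binding energy per nucleon, so it is the more tightly bound nucleus.

²³Na; 8.11 MeV/nucleon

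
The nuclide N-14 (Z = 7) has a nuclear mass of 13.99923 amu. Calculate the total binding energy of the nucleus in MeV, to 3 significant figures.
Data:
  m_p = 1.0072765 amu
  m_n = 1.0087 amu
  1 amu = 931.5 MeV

Total constituent mass: 7 × 1.0072765 + 7 × 1.0087 = 14.1118355 amu
Δm = 14.1118355 − 13.99923 = 0.1126055 amu
Converting to energy: 0.1126055 amu × 931.5 MeV/amu = 104.892 MeV

105 MeV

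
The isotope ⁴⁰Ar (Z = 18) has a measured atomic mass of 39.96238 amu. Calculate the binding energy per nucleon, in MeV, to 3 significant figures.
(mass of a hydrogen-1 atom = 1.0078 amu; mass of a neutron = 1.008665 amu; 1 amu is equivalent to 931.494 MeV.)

Z = 18, so N = A − Z = 40 − 18 = 22.
Total constituent mass: 18 × 1.0078 + 22 × 1.008665 = 40.331030 amu
Mass defect Δm = 40.331030 − 39.96238 = 0.368650 amu
E_B = 0.368650 × 931.494 = 343.395 MeV
Dividing by A = 40 gives 8.5849 MeV per nucleon.

8.58 MeV/nucleon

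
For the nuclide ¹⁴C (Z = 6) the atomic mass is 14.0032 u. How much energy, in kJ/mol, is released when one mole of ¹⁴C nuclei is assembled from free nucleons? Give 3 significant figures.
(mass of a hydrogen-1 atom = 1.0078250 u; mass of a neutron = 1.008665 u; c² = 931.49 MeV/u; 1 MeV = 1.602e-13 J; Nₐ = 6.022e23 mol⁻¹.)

With 6 protons and 8 neutrons (A = 14):
Total constituent mass: 6 × 1.0078250 + 8 × 1.008665 = 14.1162700 u
Δm = 14.1162700 − 14.0032 = 0.1130700 u
Converting to energy: 0.1130700 u × 931.49 MeV/u = 105.324 MeV
Per nucleus in joules: 105.324 MeV × 1.602e-13 J/MeV = 1.6873e-11 J
Per mole: 1.6873e-11 J × 6.022e23 mol⁻¹ = 1.0161e+13 J/mol

1.02e+10 kJ/mol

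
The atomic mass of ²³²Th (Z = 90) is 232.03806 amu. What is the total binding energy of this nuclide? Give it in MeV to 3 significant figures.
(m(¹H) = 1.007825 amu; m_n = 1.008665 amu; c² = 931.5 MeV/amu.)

With 90 protons and 142 neutrons (A = 232):
Total constituent mass: 90 × 1.007825 + 142 × 1.008665 = 233.934680 amu
Mass defect Δm = 233.934680 − 232.03806 = 1.896620 amu
Binding energy = Δm·c² = 1.896620 × 931.5 MeV/amu = 1766.70 MeV

1770 MeV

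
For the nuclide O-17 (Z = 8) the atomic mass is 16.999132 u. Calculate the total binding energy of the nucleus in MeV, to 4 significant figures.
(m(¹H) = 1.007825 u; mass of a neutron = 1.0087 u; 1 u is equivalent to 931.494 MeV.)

132.1 MeV

With 8 protons and 9 neutrons (A = 17):
Mass of separated nucleons = 8(1.007825) + 9(1.0087) = 8.062600 + 9.0783 = 17.140900 u
Mass defect Δm = 17.140900 − 16.999132 = 0.141768 u
Binding energy = Δm·c² = 0.141768 × 931.494 MeV/u = 132.056 MeV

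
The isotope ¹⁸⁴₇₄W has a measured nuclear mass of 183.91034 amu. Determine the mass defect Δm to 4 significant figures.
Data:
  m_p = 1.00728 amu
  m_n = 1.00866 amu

1.581 amu

The nucleus contains 74 protons and 184 − 74 = 110 neutrons.
Σm = 74·m_p + 110·m_n = 74.53872 + 110.95260 = 185.49132 amu
Δm = 185.49132 − 183.91034 = 1.58098 amu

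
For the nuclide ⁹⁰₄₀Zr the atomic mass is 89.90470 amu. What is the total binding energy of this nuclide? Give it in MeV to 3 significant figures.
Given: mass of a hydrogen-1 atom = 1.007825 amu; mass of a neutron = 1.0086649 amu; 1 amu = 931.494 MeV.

784 MeV

Z = 40, so N = A − Z = 90 − 40 = 50.
Total constituent mass: 40 × 1.007825 + 50 × 1.0086649 = 90.7462450 amu
Mass defect Δm = 90.7462450 − 89.90470 = 0.8415450 amu
Binding energy = Δm·c² = 0.8415450 × 931.494 MeV/amu = 783.894 MeV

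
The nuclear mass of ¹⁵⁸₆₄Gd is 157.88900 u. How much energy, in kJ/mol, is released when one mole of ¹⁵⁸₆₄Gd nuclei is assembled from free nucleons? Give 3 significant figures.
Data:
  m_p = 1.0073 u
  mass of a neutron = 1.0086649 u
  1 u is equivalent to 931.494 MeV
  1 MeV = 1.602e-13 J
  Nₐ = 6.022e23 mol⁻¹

With 64 protons and 94 neutrons (A = 158):
Σm = 64·m_p + 94·m_n = 64.4672 + 94.8145006 = 159.2817006 u
The mass defect is 159.2817006 − 157.88900 = 1.3927006 u.
E_B = 1.3927006 × 931.494 = 1297.29 MeV
Per nucleus in joules: 1297.29 MeV × 1.602e-13 J/MeV = 2.0783e-10 J
Per mole: 2.0783e-10 J × 6.022e23 mol⁻¹ = 1.2516e+14 J/mol

1.25e+11 kJ/mol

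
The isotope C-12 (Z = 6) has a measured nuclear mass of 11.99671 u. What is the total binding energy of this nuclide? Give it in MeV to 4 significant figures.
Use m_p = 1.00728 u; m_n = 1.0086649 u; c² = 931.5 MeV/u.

92.18 MeV

The nucleus contains 6 protons and 12 − 6 = 6 neutrons.
Σm = 6·m_p + 6·m_n = 6.04368 + 6.0519894 = 12.0956694 u
The mass defect is 12.0956694 − 11.99671 = 0.0989594 u.
E_B = 0.0989594 × 931.5 = 92.1807 MeV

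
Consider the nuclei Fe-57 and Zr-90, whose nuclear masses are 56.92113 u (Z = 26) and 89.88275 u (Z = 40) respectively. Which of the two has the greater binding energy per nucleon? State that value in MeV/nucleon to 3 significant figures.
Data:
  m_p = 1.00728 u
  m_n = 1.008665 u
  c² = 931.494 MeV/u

Fe-57: Σm = 26(1.00728) + 31(1.008665) = 57.457895 u; Δm = 0.536765 u; E_B = 499.99 MeV; E_B/A = 8.772 MeV
Zr-90: Σm = 40(1.00728) + 50(1.008665) = 90.724450 u; Δm = 0.841700 u; E_B = 784.04 MeV; E_B/A = 8.712 MeV
Fe-57 has the higher binding energy per nucleon, so it is the more tightly bound nucleus.

Fe-57; 8.77 MeV/nucleon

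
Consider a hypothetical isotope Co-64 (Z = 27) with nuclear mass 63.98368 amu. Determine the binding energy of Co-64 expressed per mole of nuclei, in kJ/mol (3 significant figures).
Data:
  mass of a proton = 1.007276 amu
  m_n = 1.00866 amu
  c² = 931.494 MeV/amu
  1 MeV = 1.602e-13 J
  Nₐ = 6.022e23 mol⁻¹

4.79e+10 kJ/mol

With 27 protons and 37 neutrons (A = 64):
Σm = 27·m_p + 37·m_n = 27.196452 + 37.32042 = 64.516872 amu
Mass defect Δm = 64.516872 − 63.98368 = 0.533192 amu
Binding energy = Δm·c² = 0.533192 × 931.494 MeV/amu = 496.665 MeV
Per nucleus in joules: 496.665 MeV × 1.602e-13 J/MeV = 7.9566e-11 J
Per mole: 7.9566e-11 J × 6.022e23 mol⁻¹ = 4.7915e+13 J/mol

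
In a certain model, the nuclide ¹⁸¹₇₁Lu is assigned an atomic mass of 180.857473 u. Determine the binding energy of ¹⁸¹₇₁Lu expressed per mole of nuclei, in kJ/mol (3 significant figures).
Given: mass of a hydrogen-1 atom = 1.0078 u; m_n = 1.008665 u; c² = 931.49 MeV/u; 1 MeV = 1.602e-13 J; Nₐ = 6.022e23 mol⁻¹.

Z = 71, so N = A − Z = 181 − 71 = 110.
Total constituent mass: 71 × 1.0078 + 110 × 1.008665 = 182.506950 u
The mass defect is 182.506950 − 180.857473 = 1.649477 u.
Converting to energy: 1.649477 u × 931.49 MeV/u = 1536.47 MeV
Per nucleus in joules: 1536.47 MeV × 1.602e-13 J/MeV = 2.4614e-10 J
Per mole: 2.4614e-10 J × 6.022e23 mol⁻¹ = 1.4823e+14 J/mol

1.48e+11 kJ/mol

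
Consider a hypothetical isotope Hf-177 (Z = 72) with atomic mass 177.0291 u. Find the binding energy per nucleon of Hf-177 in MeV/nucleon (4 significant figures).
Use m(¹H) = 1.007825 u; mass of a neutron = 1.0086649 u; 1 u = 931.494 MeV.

Mass of separated nucleons = 72(1.007825) + 105(1.0086649) = 72.563400 + 105.9098145 = 178.4732145 u
The mass defect is 178.4732145 − 177.0291 = 1.4441145 u.
Converting to energy: 1.4441145 u × 931.494 MeV/u = 1345.18 MeV
BE/A = 1345.18 MeV / 177 = 7.600 MeV/nucleon

7.600 MeV/nucleon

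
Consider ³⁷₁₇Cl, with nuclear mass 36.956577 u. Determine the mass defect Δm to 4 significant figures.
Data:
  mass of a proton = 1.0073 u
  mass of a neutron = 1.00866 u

Z = 17, so N = A − Z = 37 − 17 = 20.
Σm = 17·m_p + 20·m_n = 17.1241 + 20.17320 = 37.29730 u
Δm = 37.29730 − 36.956577 = 0.340723 u

0.3407 u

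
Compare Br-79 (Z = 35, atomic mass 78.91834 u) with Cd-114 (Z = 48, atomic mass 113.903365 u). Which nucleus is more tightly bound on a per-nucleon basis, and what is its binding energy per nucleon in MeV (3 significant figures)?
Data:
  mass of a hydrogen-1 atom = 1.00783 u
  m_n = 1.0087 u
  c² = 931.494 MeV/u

Br-79; 8.71 MeV/nucleon

Br-79: Σm = 35(1.00783) + 44(1.0087) = 79.65685 u; Δm = 0.73851 u; E_B = 687.92 MeV; E_B/A = 8.708 MeV
Cd-114: Σm = 48(1.00783) + 66(1.0087) = 114.95004 u; Δm = 1.046675 u; E_B = 974.97 MeV; E_B/A = 8.552 MeV
Br-79 has the higher binding energy per nucleon, so it is the more tightly bound nucleus.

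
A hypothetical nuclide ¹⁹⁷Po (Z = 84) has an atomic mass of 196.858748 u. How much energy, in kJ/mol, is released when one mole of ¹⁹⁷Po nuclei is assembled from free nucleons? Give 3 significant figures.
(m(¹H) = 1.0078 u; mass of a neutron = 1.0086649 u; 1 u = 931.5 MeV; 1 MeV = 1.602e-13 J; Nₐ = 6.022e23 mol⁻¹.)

The nucleus contains 84 protons and 197 − 84 = 113 neutrons.
Total constituent mass: 84 × 1.0078 + 113 × 1.0086649 = 198.6343337 u
The mass defect is 198.6343337 − 196.858748 = 1.7755857 u.
Converting to energy: 1.7755857 u × 931.5 MeV/u = 1653.96 MeV
Per nucleus in joules: 1653.96 MeV × 1.602e-13 J/MeV = 2.6496e-10 J
Per mole: 2.6496e-10 J × 6.022e23 mol⁻¹ = 1.5956e+14 J/mol

1.60e+11 kJ/mol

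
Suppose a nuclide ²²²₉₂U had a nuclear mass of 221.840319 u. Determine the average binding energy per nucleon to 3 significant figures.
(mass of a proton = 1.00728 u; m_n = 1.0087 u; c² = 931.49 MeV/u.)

8.23 MeV/nucleon

The nucleus contains 92 protons and 222 − 92 = 130 neutrons.
Mass of separated nucleons = 92(1.00728) + 130(1.0087) = 92.66976 + 131.1310 = 223.80076 u
Δm = 223.80076 − 221.840319 = 1.960441 u
E_B = 1.960441 × 931.49 = 1826.13 MeV
Per nucleon: 1826.13 / 222 = 8.226 MeV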